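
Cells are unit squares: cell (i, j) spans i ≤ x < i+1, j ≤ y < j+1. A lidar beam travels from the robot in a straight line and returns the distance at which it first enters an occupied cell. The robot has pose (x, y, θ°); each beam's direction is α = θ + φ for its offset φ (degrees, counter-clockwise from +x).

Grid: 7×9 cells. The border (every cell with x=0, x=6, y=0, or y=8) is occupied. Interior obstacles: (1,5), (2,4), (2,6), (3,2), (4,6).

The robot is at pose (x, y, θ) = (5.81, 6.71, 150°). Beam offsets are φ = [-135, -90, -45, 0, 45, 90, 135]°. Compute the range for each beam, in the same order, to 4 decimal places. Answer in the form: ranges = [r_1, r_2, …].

beam 1: φ=-135°, α=15°
  direction (0.9659, 0.2588); cell (5,6); t to first gridline: x 0.1967, y 1.1205 (then +1.0353 / +3.8637)
    (6,6) via x @ 0.1967  # hit
  → r_1 = 0.1967
beam 2: φ=-90°, α=60°
  direction (0.5000, 0.8660); cell (5,6); t to first gridline: x 0.3800, y 0.3349 (then +2.0000 / +1.1547)
    (5,7) via y @ 0.3349
    (6,7) via x @ 0.3800  # hit
  → r_2 = 0.3800
beam 3: φ=-45°, α=105°
  direction (-0.2588, 0.9659); cell (5,6); t to first gridline: x 3.1296, y 0.3002 (then +3.8637 / +1.0353)
    (5,7) via y @ 0.3002
    (5,8) via y @ 1.3355  # hit
  → r_3 = 1.3355
beam 4: φ=0°, α=150°
  direction (-0.8660, 0.5000); cell (5,6); t to first gridline: x 0.9353, y 0.5800 (then +1.1547 / +2.0000)
    (5,7) via y @ 0.5800
    (4,7) via x @ 0.9353
    (3,7) via x @ 2.0900
    (3,8) via y @ 2.5800  # hit
  → r_4 = 2.5800
beam 5: φ=45°, α=195°
  direction (-0.9659, -0.2588); cell (5,6); t to first gridline: x 0.8386, y 2.7432 (then +1.0353 / +3.8637)
    (4,6) via x @ 0.8386  # hit
  → r_5 = 0.8386
beam 6: φ=90°, α=240°
  direction (-0.5000, -0.8660); cell (5,6); t to first gridline: x 1.6200, y 0.8198 (then +2.0000 / +1.1547)
    (5,5) via y @ 0.8198
    (4,5) via x @ 1.6200
    (4,4) via y @ 1.9745
    (4,3) via y @ 3.1292
    (3,3) via x @ 3.6200
    (3,2) via y @ 4.2839  # hit
  → r_6 = 4.2839
beam 7: φ=135°, α=285°
  direction (0.2588, -0.9659); cell (5,6); t to first gridline: x 0.7341, y 0.7350 (then +3.8637 / +1.0353)
    (6,6) via x @ 0.7341  # hit
  → r_7 = 0.7341

ranges = [0.1967, 0.3800, 1.3355, 2.5800, 0.8386, 4.2839, 0.7341]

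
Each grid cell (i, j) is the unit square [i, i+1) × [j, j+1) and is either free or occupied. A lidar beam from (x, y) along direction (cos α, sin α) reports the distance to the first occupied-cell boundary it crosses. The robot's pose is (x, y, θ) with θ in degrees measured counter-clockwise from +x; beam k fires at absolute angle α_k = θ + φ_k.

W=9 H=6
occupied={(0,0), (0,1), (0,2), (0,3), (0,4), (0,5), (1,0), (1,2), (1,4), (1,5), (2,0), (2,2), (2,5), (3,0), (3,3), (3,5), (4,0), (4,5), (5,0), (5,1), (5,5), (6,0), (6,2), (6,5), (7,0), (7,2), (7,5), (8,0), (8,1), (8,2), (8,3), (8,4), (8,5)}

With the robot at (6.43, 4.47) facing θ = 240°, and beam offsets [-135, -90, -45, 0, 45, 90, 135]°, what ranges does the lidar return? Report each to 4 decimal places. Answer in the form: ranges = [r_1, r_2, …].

beam 1: φ=-135°, α=105°
  d=(-0.2588,0.9659)  start (6,4)  tX=1.6614 tY=0.5487  stride 1/|dx|=3.8637 1/|dy|=1.0353
    cross y-line → (6,5), t=0.5487 (wall)
  → r_1 = 0.5487
beam 2: φ=-90°, α=150°
  d=(-0.8660,0.5000)  start (6,4)  tX=0.4965 tY=1.0600  stride 1/|dx|=1.1547 1/|dy|=2.0000
    cross x-line → (5,4), t=0.4965
    cross y-line → (5,5), t=1.0600 (wall)
  → r_2 = 1.0600
beam 3: φ=-45°, α=195°
  d=(-0.9659,-0.2588)  start (6,4)  tX=0.4452 tY=1.8159  stride 1/|dx|=1.0353 1/|dy|=3.8637
    cross x-line → (5,4), t=0.4452
    cross x-line → (4,4), t=1.4804
    cross y-line → (4,3), t=1.8159
    cross x-line → (3,3), t=2.5157 (wall)
  → r_3 = 2.5157
beam 4: φ=0°, α=240°
  d=(-0.5000,-0.8660)  start (6,4)  tX=0.8600 tY=0.5427  stride 1/|dx|=2.0000 1/|dy|=1.1547
    cross y-line → (6,3), t=0.5427
    cross x-line → (5,3), t=0.8600
    cross y-line → (5,2), t=1.6974
    cross y-line → (5,1), t=2.8521 (wall)
  → r_4 = 2.8521
beam 5: φ=45°, α=285°
  d=(0.2588,-0.9659)  start (6,4)  tX=2.2023 tY=0.4866  stride 1/|dx|=3.8637 1/|dy|=1.0353
    cross y-line → (6,3), t=0.4866
    cross y-line → (6,2), t=1.5219 (wall)
  → r_5 = 1.5219
beam 6: φ=90°, α=330°
  d=(0.8660,-0.5000)  start (6,4)  tX=0.6582 tY=0.9400  stride 1/|dx|=1.1547 1/|dy|=2.0000
    cross x-line → (7,4), t=0.6582
    cross y-line → (7,3), t=0.9400
    cross x-line → (8,3), t=1.8129 (wall)
  → r_6 = 1.8129
beam 7: φ=135°, α=15°
  d=(0.9659,0.2588)  start (6,4)  tX=0.5901 tY=2.0478  stride 1/|dx|=1.0353 1/|dy|=3.8637
    cross x-line → (7,4), t=0.5901
    cross x-line → (8,4), t=1.6254 (wall)
  → r_7 = 1.6254

ranges = [0.5487, 1.0600, 2.5157, 2.8521, 1.5219, 1.8129, 1.6254]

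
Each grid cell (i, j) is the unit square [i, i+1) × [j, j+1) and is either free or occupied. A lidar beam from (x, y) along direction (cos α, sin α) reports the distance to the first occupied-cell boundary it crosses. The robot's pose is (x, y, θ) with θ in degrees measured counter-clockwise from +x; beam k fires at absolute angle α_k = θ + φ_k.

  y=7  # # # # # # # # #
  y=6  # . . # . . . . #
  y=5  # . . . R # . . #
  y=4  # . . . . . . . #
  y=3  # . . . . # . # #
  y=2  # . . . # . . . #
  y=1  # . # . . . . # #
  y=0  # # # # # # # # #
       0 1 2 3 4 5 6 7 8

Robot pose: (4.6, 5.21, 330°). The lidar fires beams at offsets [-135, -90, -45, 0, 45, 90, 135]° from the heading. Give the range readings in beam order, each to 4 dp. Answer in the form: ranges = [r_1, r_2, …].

beam 1: φ=-135°, α=195°
  dir = (cos 195°, sin 195°) = (-0.9659, -0.2588); from cell (4,5)
  next x-line at t=0.6212, next y-line at t=0.8114; Δt_x=1.0353, Δt_y=3.8637
    x: enter (3,5) at t=0.6212
    y: enter (3,4) at t=0.8114
    x: enter (2,4) at t=1.6564
    x: enter (1,4) at t=2.6917
    x: enter (0,4) at t=3.7270 ← occupied
  → r_1 = 3.7270
beam 2: φ=-90°, α=240°
  dir = (cos 240°, sin 240°) = (-0.5000, -0.8660); from cell (4,5)
  next x-line at t=1.2000, next y-line at t=0.2425; Δt_x=2.0000, Δt_y=1.1547
    y: enter (4,4) at t=0.2425
    x: enter (3,4) at t=1.2000
    y: enter (3,3) at t=1.3972
    y: enter (3,2) at t=2.5519
    x: enter (2,2) at t=3.2000
    y: enter (2,1) at t=3.7066 ← occupied
  → r_2 = 3.7066
beam 3: φ=-45°, α=285°
  dir = (cos 285°, sin 285°) = (0.2588, -0.9659); from cell (4,5)
  next x-line at t=1.5455, next y-line at t=0.2174; Δt_x=3.8637, Δt_y=1.0353
    y: enter (4,4) at t=0.2174
    y: enter (4,3) at t=1.2527
    x: enter (5,3) at t=1.5455 ← occupied
  → r_3 = 1.5455
beam 4: φ=0°, α=330°
  dir = (cos 330°, sin 330°) = (0.8660, -0.5000); from cell (4,5)
  next x-line at t=0.4619, next y-line at t=0.4200; Δt_x=1.1547, Δt_y=2.0000
    y: enter (4,4) at t=0.4200
    x: enter (5,4) at t=0.4619
    x: enter (6,4) at t=1.6166
    y: enter (6,3) at t=2.4200
    x: enter (7,3) at t=2.7713 ← occupied
  → r_4 = 2.7713
beam 5: φ=45°, α=15°
  dir = (cos 15°, sin 15°) = (0.9659, 0.2588); from cell (4,5)
  next x-line at t=0.4141, next y-line at t=3.0523; Δt_x=1.0353, Δt_y=3.8637
    x: enter (5,5) at t=0.4141 ← occupied
  → r_5 = 0.4141
beam 6: φ=90°, α=60°
  dir = (cos 60°, sin 60°) = (0.5000, 0.8660); from cell (4,5)
  next x-line at t=0.8000, next y-line at t=0.9122; Δt_x=2.0000, Δt_y=1.1547
    x: enter (5,5) at t=0.8000 ← occupied
  → r_6 = 0.8000
beam 7: φ=135°, α=105°
  dir = (cos 105°, sin 105°) = (-0.2588, 0.9659); from cell (4,5)
  next x-line at t=2.3182, next y-line at t=0.8179; Δt_x=3.8637, Δt_y=1.0353
    y: enter (4,6) at t=0.8179
    y: enter (4,7) at t=1.8531 ← occupied
  → r_7 = 1.8531

ranges = [3.7270, 3.7066, 1.5455, 2.7713, 0.4141, 0.8000, 1.8531]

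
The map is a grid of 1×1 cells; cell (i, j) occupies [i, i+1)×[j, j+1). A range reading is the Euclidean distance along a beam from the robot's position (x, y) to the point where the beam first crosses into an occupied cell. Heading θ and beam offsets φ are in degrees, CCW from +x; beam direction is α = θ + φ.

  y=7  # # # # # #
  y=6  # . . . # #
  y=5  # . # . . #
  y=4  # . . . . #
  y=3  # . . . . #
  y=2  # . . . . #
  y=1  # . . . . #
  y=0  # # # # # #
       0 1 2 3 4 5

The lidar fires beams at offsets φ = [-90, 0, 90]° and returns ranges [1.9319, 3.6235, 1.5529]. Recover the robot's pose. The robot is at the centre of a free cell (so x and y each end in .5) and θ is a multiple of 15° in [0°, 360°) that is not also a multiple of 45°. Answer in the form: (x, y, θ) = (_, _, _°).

(x, y, θ) = (4.5, 2.5, 165°)

Enumerate (i+0.5, j+0.5, θ) over the 22 free cells and 16 admissible headings. For each, cast all 3 beams and compare to the given ranges.
  (3.5, 3.5, 300°): beam 1 = 2.8868 ≠ 1.9319 ✗
  (3.5, 3.5, 330°): beam 1 = 2.8868 ≠ 1.9319 ✗
  (3.5, 2.5, 330°): beam 1 = 1.7321 ≠ 1.9319 ✗
  (3.5, 2.5, 105°): beam 1 = 1.5529 ≠ 1.9319 ✗
  …
  (4.5, 2.5, 165°): r_1=1.9319, r_2=3.6235, r_3=1.5529 — all match ✓
Only this pose fits every beam.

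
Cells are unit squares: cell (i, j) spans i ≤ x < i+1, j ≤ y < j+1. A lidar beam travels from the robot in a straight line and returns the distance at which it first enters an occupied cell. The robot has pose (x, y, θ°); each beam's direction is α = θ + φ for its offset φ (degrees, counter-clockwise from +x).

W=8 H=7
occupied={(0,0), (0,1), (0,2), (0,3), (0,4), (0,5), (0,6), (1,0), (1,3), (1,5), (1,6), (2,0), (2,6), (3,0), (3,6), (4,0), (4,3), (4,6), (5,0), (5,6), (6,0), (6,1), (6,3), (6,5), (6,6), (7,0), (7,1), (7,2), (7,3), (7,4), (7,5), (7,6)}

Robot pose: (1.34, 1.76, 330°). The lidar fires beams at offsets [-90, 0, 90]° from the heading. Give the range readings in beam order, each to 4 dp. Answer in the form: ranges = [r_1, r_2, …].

beam 1: φ=-90°, α=240°
  d=(-0.5000,-0.8660)  start (1,1)  tX=0.6800 tY=0.8776  stride 1/|dx|=2.0000 1/|dy|=1.1547
    cross x-line → (0,1), t=0.6800 (wall)
  → r_1 = 0.6800
beam 2: φ=0°, α=330°
  d=(0.8660,-0.5000)  start (1,1)  tX=0.7621 tY=1.5200  stride 1/|dx|=1.1547 1/|dy|=2.0000
    cross x-line → (2,1), t=0.7621
    cross y-line → (2,0), t=1.5200 (wall)
  → r_2 = 1.5200
beam 3: φ=90°, α=60°
  d=(0.5000,0.8660)  start (1,1)  tX=1.3200 tY=0.2771  stride 1/|dx|=2.0000 1/|dy|=1.1547
    cross y-line → (1,2), t=0.2771
    cross x-line → (2,2), t=1.3200
    cross y-line → (2,3), t=1.4318
    cross y-line → (2,4), t=2.5865
    cross x-line → (3,4), t=3.3200
    cross y-line → (3,5), t=3.7412
    cross y-line → (3,6), t=4.8959 (wall)
  → r_3 = 4.8959

ranges = [0.6800, 1.5200, 4.8959]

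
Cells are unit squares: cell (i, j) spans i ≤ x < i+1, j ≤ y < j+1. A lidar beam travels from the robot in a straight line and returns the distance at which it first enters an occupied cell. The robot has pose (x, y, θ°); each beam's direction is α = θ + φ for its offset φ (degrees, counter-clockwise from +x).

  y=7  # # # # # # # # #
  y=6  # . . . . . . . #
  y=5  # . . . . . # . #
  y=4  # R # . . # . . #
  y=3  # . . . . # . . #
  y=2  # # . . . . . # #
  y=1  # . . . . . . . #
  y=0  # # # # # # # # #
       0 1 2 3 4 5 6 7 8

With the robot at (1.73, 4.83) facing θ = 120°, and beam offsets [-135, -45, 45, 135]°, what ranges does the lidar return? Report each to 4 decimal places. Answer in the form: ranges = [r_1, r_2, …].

ranges = [0.2795, 2.2465, 0.7558, 1.8946]

beam 1: φ=-135°, α=345°
  d=(0.9659,-0.2588)  start (1,4)  tX=0.2795 tY=3.2069  stride 1/|dx|=1.0353 1/|dy|=3.8637
    cross x-line → (2,4), t=0.2795 (wall)
  → r_1 = 0.2795
beam 2: φ=-45°, α=75°
  d=(0.2588,0.9659)  start (1,4)  tX=1.0432 tY=0.1760  stride 1/|dx|=3.8637 1/|dy|=1.0353
    cross y-line → (1,5), t=0.1760
    cross x-line → (2,5), t=1.0432
    cross y-line → (2,6), t=1.2113
    cross y-line → (2,7), t=2.2465 (wall)
  → r_2 = 2.2465
beam 3: φ=45°, α=165°
  d=(-0.9659,0.2588)  start (1,4)  tX=0.7558 tY=0.6568  stride 1/|dx|=1.0353 1/|dy|=3.8637
    cross y-line → (1,5), t=0.6568
    cross x-line → (0,5), t=0.7558 (wall)
  → r_3 = 0.7558
beam 4: φ=135°, α=255°
  d=(-0.2588,-0.9659)  start (1,4)  tX=2.8205 tY=0.8593  stride 1/|dx|=3.8637 1/|dy|=1.0353
    cross y-line → (1,3), t=0.8593
    cross y-line → (1,2), t=1.8946 (wall)
  → r_4 = 1.8946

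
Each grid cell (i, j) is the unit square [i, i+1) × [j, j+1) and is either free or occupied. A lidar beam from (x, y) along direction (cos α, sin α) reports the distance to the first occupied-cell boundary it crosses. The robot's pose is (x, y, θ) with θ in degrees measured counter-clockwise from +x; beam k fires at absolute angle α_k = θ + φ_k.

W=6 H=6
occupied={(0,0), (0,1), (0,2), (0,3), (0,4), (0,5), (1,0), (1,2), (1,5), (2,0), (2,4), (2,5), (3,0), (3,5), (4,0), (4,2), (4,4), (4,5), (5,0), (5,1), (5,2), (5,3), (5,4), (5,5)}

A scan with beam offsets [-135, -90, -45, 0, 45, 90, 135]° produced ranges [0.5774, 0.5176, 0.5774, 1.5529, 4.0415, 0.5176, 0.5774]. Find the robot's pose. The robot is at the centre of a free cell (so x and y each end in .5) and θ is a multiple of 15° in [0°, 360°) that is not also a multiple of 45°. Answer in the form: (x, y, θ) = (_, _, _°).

Candidates: 12 free-cell centres × 16 headings = 192 poses. Raycast each; keep the one whose scan matches to 4 dp.
  (3.5, 3.5, 15°): beam 1 = 2.8868 ≠ 0.5774 ✗
  (3.5, 2.5, 165°): beam 2 = 1.9319 ≠ 0.5176 ✗
  (1.5, 1.5, 240°): beam 1 = 0.5176 ≠ 0.5774 ✗
  …
  (1.5, 4.5, 255°): r_1=0.5774, r_2=0.5176, r_3=0.5774, r_4=1.5529, r_5=4.0415, r_6=0.5176, r_7=0.5774 — all match ✓
Only this pose fits every beam.

(x, y, θ) = (1.5, 4.5, 255°)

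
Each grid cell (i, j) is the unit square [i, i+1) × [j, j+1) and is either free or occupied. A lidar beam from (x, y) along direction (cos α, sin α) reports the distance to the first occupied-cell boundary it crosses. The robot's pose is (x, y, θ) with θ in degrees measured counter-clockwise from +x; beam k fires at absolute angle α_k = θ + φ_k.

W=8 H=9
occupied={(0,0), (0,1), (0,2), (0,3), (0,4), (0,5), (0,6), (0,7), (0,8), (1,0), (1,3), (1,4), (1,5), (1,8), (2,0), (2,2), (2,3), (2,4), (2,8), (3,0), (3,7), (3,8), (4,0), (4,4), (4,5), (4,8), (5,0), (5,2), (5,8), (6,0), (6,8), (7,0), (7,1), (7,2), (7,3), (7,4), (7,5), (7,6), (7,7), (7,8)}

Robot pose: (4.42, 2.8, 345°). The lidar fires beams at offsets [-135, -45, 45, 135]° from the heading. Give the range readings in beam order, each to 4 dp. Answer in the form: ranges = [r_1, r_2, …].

beam 1: φ=-135°, α=210°
  d=(-0.8660,-0.5000)  start (4,2)  tX=0.4850 tY=1.6000  stride 1/|dx|=1.1547 1/|dy|=2.0000
    cross x-line → (3,2), t=0.4850
    cross y-line → (3,1), t=1.6000
    cross x-line → (2,1), t=1.6397
    cross x-line → (1,1), t=2.7944
    cross y-line → (1,0), t=3.6000 (wall)
  → r_1 = 3.6000
beam 2: φ=-45°, α=300°
  d=(0.5000,-0.8660)  start (4,2)  tX=1.1600 tY=0.9238  stride 1/|dx|=2.0000 1/|dy|=1.1547
    cross y-line → (4,1), t=0.9238
    cross x-line → (5,1), t=1.1600
    cross y-line → (5,0), t=2.0785 (wall)
  → r_2 = 2.0785
beam 3: φ=45°, α=30°
  d=(0.8660,0.5000)  start (4,2)  tX=0.6697 tY=0.4000  stride 1/|dx|=1.1547 1/|dy|=2.0000
    cross y-line → (4,3), t=0.4000
    cross x-line → (5,3), t=0.6697
    cross x-line → (6,3), t=1.8244
    cross y-line → (6,4), t=2.4000
    cross x-line → (7,4), t=2.9791 (wall)
  → r_3 = 2.9791
beam 4: φ=135°, α=120°
  d=(-0.5000,0.8660)  start (4,2)  tX=0.8400 tY=0.2309  stride 1/|dx|=2.0000 1/|dy|=1.1547
    cross y-line → (4,3), t=0.2309
    cross x-line → (3,3), t=0.8400
    cross y-line → (3,4), t=1.3856
    cross y-line → (3,5), t=2.5403
    cross x-line → (2,5), t=2.8400
    cross y-line → (2,6), t=3.6950
    cross x-line → (1,6), t=4.8400
    cross y-line → (1,7), t=4.8497
    cross y-line → (1,8), t=6.0044 (wall)
  → r_4 = 6.0044

ranges = [3.6000, 2.0785, 2.9791, 6.0044]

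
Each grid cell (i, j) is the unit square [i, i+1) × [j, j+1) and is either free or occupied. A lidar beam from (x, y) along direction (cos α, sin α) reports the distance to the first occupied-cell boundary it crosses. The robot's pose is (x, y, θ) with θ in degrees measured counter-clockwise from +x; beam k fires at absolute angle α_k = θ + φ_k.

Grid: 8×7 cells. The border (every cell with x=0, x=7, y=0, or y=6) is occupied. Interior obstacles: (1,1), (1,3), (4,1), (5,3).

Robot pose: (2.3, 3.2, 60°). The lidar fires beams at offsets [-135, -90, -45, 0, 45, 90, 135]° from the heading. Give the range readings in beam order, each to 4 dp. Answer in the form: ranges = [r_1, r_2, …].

ranges = [2.2776, 2.4000, 2.7952, 3.2332, 2.8988, 0.3464, 0.3106]

beam 1: φ=-135°, α=285°
  d=(0.2588,-0.9659)  start (2,3)  tX=2.7046 tY=0.2071  stride 1/|dx|=3.8637 1/|dy|=1.0353
    cross y-line → (2,2), t=0.2071
    cross y-line → (2,1), t=1.2423
    cross y-line → (2,0), t=2.2776 (wall)
  → r_1 = 2.2776
beam 2: φ=-90°, α=330°
  d=(0.8660,-0.5000)  start (2,3)  tX=0.8083 tY=0.4000  stride 1/|dx|=1.1547 1/|dy|=2.0000
    cross y-line → (2,2), t=0.4000
    cross x-line → (3,2), t=0.8083
    cross x-line → (4,2), t=1.9630
    cross y-line → (4,1), t=2.4000 (wall)
  → r_2 = 2.4000
beam 3: φ=-45°, α=15°
  d=(0.9659,0.2588)  start (2,3)  tX=0.7247 tY=3.0910  stride 1/|dx|=1.0353 1/|dy|=3.8637
    cross x-line → (3,3), t=0.7247
    cross x-line → (4,3), t=1.7600
    cross x-line → (5,3), t=2.7952 (wall)
  → r_3 = 2.7952
beam 4: φ=0°, α=60°
  d=(0.5000,0.8660)  start (2,3)  tX=1.4000 tY=0.9238  stride 1/|dx|=2.0000 1/|dy|=1.1547
    cross y-line → (2,4), t=0.9238
    cross x-line → (3,4), t=1.4000
    cross y-line → (3,5), t=2.0785
    cross y-line → (3,6), t=3.2332 (wall)
  → r_4 = 3.2332
beam 5: φ=45°, α=105°
  d=(-0.2588,0.9659)  start (2,3)  tX=1.1591 tY=0.8282  stride 1/|dx|=3.8637 1/|dy|=1.0353
    cross y-line → (2,4), t=0.8282
    cross x-line → (1,4), t=1.1591
    cross y-line → (1,5), t=1.8635
    cross y-line → (1,6), t=2.8988 (wall)
  → r_5 = 2.8988
beam 6: φ=90°, α=150°
  d=(-0.8660,0.5000)  start (2,3)  tX=0.3464 tY=1.6000  stride 1/|dx|=1.1547 1/|dy|=2.0000
    cross x-line → (1,3), t=0.3464 (wall)
  → r_6 = 0.3464
beam 7: φ=135°, α=195°
  d=(-0.9659,-0.2588)  start (2,3)  tX=0.3106 tY=0.7727  stride 1/|dx|=1.0353 1/|dy|=3.8637
    cross x-line → (1,3), t=0.3106 (wall)
  → r_7 = 0.3106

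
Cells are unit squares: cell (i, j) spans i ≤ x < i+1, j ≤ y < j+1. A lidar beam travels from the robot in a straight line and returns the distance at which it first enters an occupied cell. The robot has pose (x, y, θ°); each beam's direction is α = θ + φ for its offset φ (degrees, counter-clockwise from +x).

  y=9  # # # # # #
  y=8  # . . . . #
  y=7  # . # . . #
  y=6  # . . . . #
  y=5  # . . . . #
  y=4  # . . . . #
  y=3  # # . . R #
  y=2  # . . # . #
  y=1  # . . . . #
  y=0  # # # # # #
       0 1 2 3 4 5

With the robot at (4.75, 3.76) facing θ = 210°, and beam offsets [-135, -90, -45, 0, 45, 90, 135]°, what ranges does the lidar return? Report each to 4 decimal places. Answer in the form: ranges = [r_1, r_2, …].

beam 1: φ=-135°, α=75°
  cosα=0.2588 sinα=0.9659 | (4,3) | tMaxX 0.9659 tMaxY 0.2485 | tΔX 3.8637 tΔY 1.0353
    t=0.2485 [y] (4,4)
    t=0.9659 [x] (5,4) — stop
  → r_1 = 0.9659
beam 2: φ=-90°, α=120°
  cosα=-0.5000 sinα=0.8660 | (4,3) | tMaxX 1.5000 tMaxY 0.2771 | tΔX 2.0000 tΔY 1.1547
    t=0.2771 [y] (4,4)
    t=1.4318 [y] (4,5)
    t=1.5000 [x] (3,5)
    t=2.5865 [y] (3,6)
    t=3.5000 [x] (2,6)
    t=3.7412 [y] (2,7) — stop
  → r_2 = 3.7412
beam 3: φ=-45°, α=165°
  cosα=-0.9659 sinα=0.2588 | (4,3) | tMaxX 0.7765 tMaxY 0.9273 | tΔX 1.0353 tΔY 3.8637
    t=0.7765 [x] (3,3)
    t=0.9273 [y] (3,4)
    t=1.8117 [x] (2,4)
    t=2.8470 [x] (1,4)
    t=3.8823 [x] (0,4) — stop
  → r_3 = 3.8823
beam 4: φ=0°, α=210°
  cosα=-0.8660 sinα=-0.5000 | (4,3) | tMaxX 0.8660 tMaxY 1.5200 | tΔX 1.1547 tΔY 2.0000
    t=0.8660 [x] (3,3)
    t=1.5200 [y] (3,2) — stop
  → r_4 = 1.5200
beam 5: φ=45°, α=255°
  cosα=-0.2588 sinα=-0.9659 | (4,3) | tMaxX 2.8978 tMaxY 0.7868 | tΔX 3.8637 tΔY 1.0353
    t=0.7868 [y] (4,2)
    t=1.8221 [y] (4,1)
    t=2.8574 [y] (4,0) — stop
  → r_5 = 2.8574
beam 6: φ=90°, α=300°
  cosα=0.5000 sinα=-0.8660 | (4,3) | tMaxX 0.5000 tMaxY 0.8776 | tΔX 2.0000 tΔY 1.1547
    t=0.5000 [x] (5,3) — stop
  → r_6 = 0.5000
beam 7: φ=135°, α=345°
  cosα=0.9659 sinα=-0.2588 | (4,3) | tMaxX 0.2588 tMaxY 2.9364 | tΔX 1.0353 tΔY 3.8637
    t=0.2588 [x] (5,3) — stop
  → r_7 = 0.2588

ranges = [0.9659, 3.7412, 3.8823, 1.5200, 2.8574, 0.5000, 0.2588]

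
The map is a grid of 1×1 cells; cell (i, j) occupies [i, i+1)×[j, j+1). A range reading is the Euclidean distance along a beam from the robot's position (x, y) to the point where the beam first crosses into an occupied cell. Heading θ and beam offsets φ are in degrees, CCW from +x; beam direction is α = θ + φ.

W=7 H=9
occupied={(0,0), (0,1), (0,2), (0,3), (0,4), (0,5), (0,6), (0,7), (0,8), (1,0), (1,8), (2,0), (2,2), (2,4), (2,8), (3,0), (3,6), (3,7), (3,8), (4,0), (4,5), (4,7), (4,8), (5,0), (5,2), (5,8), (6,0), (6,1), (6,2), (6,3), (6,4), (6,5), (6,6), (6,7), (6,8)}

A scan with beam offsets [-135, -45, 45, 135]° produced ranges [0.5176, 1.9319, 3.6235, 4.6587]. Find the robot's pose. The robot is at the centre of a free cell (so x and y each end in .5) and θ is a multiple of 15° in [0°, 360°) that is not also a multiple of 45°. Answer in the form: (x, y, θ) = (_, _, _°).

(x, y, θ) = (1.5, 3.5, 300°)

Enumerate (i+0.5, j+0.5, θ) over the 28 free cells and 16 admissible headings. For each, cast all 4 beams and compare to the given ranges.
  (1.5, 1.5, 150°): beam 1 = 3.6235 ≠ 0.5176 ✗
  (2.5, 1.5, 60°): beam 2 = 2.5882 ≠ 1.9319 ✗
  (2.5, 3.5, 330°): beam 1 = 1.5529 ≠ 0.5176 ✗
  …
  (1.5, 3.5, 300°): r_1=0.5176, r_2=1.9319, r_3=3.6235, r_4=4.6587 — all match ✓
Only this pose fits every beam.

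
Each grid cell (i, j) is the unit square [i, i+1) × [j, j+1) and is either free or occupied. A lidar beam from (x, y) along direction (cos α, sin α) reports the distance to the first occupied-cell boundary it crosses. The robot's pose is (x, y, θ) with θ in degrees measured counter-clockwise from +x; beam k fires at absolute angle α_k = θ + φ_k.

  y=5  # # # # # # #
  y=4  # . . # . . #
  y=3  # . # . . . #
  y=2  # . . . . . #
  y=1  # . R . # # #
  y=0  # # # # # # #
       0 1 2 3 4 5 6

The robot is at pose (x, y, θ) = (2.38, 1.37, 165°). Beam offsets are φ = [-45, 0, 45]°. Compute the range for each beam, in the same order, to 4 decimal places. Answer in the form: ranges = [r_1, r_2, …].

beam 1: φ=-45°, α=120°
  dir = (cos 120°, sin 120°) = (-0.5000, 0.8660); from cell (2,1)
  next x-line at t=0.7600, next y-line at t=0.7275; Δt_x=2.0000, Δt_y=1.1547
    y: enter (2,2) at t=0.7275
    x: enter (1,2) at t=0.7600
    y: enter (1,3) at t=1.8822
    x: enter (0,3) at t=2.7600 ← occupied
  → r_1 = 2.7600
beam 2: φ=0°, α=165°
  dir = (cos 165°, sin 165°) = (-0.9659, 0.2588); from cell (2,1)
  next x-line at t=0.3934, next y-line at t=2.4341; Δt_x=1.0353, Δt_y=3.8637
    x: enter (1,1) at t=0.3934
    x: enter (0,1) at t=1.4287 ← occupied
  → r_2 = 1.4287
beam 3: φ=45°, α=210°
  dir = (cos 210°, sin 210°) = (-0.8660, -0.5000); from cell (2,1)
  next x-line at t=0.4388, next y-line at t=0.7400; Δt_x=1.1547, Δt_y=2.0000
    x: enter (1,1) at t=0.4388
    y: enter (1,0) at t=0.7400 ← occupied
  → r_3 = 0.7400

ranges = [2.7600, 1.4287, 0.7400]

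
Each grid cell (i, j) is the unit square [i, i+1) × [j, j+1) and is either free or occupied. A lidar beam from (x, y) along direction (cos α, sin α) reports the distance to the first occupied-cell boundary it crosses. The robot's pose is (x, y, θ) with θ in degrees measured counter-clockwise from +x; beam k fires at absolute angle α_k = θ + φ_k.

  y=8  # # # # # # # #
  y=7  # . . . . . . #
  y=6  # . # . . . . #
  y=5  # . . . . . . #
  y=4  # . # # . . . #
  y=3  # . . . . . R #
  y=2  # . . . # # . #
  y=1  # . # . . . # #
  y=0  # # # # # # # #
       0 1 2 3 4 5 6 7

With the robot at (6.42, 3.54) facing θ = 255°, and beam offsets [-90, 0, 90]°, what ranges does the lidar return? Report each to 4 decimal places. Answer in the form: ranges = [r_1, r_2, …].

beam 1: φ=-90°, α=165°
  dir = (cos 165°, sin 165°) = (-0.9659, 0.2588); from cell (6,3)
  next x-line at t=0.4348, next y-line at t=1.7773; Δt_x=1.0353, Δt_y=3.8637
    x: enter (5,3) at t=0.4348
    x: enter (4,3) at t=1.4701
    y: enter (4,4) at t=1.7773
    x: enter (3,4) at t=2.5054 ← occupied
  → r_1 = 2.5054
beam 2: φ=0°, α=255°
  dir = (cos 255°, sin 255°) = (-0.2588, -0.9659); from cell (6,3)
  next x-line at t=1.6228, next y-line at t=0.5590; Δt_x=3.8637, Δt_y=1.0353
    y: enter (6,2) at t=0.5590
    y: enter (6,1) at t=1.5943 ← occupied
  → r_2 = 1.5943
beam 3: φ=90°, α=345°
  dir = (cos 345°, sin 345°) = (0.9659, -0.2588); from cell (6,3)
  next x-line at t=0.6005, next y-line at t=2.0864; Δt_x=1.0353, Δt_y=3.8637
    x: enter (7,3) at t=0.6005 ← occupied
  → r_3 = 0.6005

ranges = [2.5054, 1.5943, 0.6005]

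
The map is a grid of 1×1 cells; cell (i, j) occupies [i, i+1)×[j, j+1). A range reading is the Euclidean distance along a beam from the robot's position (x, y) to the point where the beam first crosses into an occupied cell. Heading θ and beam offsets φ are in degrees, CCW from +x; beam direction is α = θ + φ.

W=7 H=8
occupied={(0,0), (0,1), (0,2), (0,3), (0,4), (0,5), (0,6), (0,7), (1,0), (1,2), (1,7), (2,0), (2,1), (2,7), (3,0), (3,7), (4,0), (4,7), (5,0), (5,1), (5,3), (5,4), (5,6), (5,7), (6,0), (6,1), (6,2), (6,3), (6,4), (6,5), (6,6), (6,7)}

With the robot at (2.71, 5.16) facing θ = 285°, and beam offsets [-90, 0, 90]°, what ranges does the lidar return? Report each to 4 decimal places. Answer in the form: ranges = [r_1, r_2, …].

beam 1: φ=-90°, α=195°
  direction (-0.9659, -0.2588); cell (2,5); t to first gridline: x 0.7350, y 0.6182 (then +1.0353 / +3.8637)
    (2,4) via y @ 0.6182
    (1,4) via x @ 0.7350
    (0,4) via x @ 1.7703  # hit
  → r_1 = 1.7703
beam 2: φ=0°, α=285°
  direction (0.2588, -0.9659); cell (2,5); t to first gridline: x 1.1205, y 0.1656 (then +3.8637 / +1.0353)
    (2,4) via y @ 0.1656
    (3,4) via x @ 1.1205
    (3,3) via y @ 1.2009
    (3,2) via y @ 2.2362
    (3,1) via y @ 3.2715
    (3,0) via y @ 4.3067  # hit
  → r_2 = 4.3067
beam 3: φ=90°, α=15°
  direction (0.9659, 0.2588); cell (2,5); t to first gridline: x 0.3002, y 3.2455 (then +1.0353 / +3.8637)
    (3,5) via x @ 0.3002
    (4,5) via x @ 1.3355
    (5,5) via x @ 2.3708
    (5,6) via y @ 3.2455  # hit
  → r_3 = 3.2455

ranges = [1.7703, 4.3067, 3.2455]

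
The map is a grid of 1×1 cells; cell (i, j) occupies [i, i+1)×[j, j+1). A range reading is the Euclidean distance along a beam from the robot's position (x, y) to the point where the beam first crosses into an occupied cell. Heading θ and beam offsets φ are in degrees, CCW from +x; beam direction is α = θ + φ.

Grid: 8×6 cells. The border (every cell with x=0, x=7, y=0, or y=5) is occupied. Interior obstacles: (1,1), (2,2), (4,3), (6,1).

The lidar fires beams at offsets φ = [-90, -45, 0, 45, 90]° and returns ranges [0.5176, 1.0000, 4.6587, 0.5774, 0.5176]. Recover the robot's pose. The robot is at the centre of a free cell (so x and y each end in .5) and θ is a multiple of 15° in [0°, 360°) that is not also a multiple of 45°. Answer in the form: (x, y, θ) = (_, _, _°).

Candidates: 20 free-cell centres × 16 headings = 320 poses. Raycast each; keep the one whose scan matches to 4 dp.
  (4.5, 1.5, 75°): beam 1 = 1.5529 ≠ 0.5176 ✗
  (6.5, 3.5, 60°): beam 1 = 0.5774 ≠ 0.5176 ✗
  (3.5, 4.5, 300°): beam 1 = 2.8868 ≠ 0.5176 ✗
  (3.5, 4.5, 330°): beam 1 = 1.7321 ≠ 0.5176 ✗
  …
  (2.5, 1.5, 15°): r_1=0.5176, r_2=1.0000, r_3=4.6587, r_4=0.5774, r_5=0.5176 — all match ✓
Unique over the lattice → pose = (2.5, 1.5, 15°).

(x, y, θ) = (2.5, 1.5, 15°)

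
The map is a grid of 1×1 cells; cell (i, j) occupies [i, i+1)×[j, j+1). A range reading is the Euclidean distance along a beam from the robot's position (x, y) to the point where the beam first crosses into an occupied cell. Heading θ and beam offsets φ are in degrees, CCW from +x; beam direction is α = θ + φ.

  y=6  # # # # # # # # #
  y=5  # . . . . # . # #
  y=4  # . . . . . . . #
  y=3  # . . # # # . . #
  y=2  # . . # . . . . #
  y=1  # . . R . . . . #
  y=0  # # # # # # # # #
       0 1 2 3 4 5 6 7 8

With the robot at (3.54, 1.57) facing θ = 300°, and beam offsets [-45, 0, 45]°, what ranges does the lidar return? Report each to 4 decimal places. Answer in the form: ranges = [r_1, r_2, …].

ranges = [0.5901, 0.6582, 2.2023]

beam 1: φ=-45°, α=255°
  cosα=-0.2588 sinα=-0.9659 | (3,1) | tMaxX 2.0864 tMaxY 0.5901 | tΔX 3.8637 tΔY 1.0353
    t=0.5901 [y] (3,0) — stop
  → r_1 = 0.5901
beam 2: φ=0°, α=300°
  cosα=0.5000 sinα=-0.8660 | (3,1) | tMaxX 0.9200 tMaxY 0.6582 | tΔX 2.0000 tΔY 1.1547
    t=0.6582 [y] (3,0) — stop
  → r_2 = 0.6582
beam 3: φ=45°, α=345°
  cosα=0.9659 sinα=-0.2588 | (3,1) | tMaxX 0.4762 tMaxY 2.2023 | tΔX 1.0353 tΔY 3.8637
    t=0.4762 [x] (4,1)
    t=1.5115 [x] (5,1)
    t=2.2023 [y] (5,0) — stop
  → r_3 = 2.2023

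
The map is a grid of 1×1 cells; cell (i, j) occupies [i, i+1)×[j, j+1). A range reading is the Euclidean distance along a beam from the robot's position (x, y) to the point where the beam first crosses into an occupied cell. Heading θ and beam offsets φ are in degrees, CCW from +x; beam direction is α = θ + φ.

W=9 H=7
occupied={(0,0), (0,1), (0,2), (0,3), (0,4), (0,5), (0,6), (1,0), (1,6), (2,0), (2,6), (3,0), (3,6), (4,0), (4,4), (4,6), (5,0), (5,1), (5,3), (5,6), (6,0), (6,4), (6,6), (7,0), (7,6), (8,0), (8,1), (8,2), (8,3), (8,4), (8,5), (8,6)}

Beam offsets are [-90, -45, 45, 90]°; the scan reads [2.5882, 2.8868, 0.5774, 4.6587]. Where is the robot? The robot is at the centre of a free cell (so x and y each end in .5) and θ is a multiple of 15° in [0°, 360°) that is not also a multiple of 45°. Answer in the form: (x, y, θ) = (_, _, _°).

Candidates: 31 free-cell centres × 16 headings = 496 poses. Raycast each; keep the one whose scan matches to 4 dp.
  (3.5, 5.5, 240°): beam 1 = 1.0000 ≠ 2.5882 ✗
  (2.5, 3.5, 285°): beam 1 = 1.5529 ≠ 2.5882 ✗
  (2.5, 3.5, 195°): beam 2 = 1.7321 ≠ 2.8868 ✗
  (2.5, 4.5, 120°): beam 1 = 3.0000 ≠ 2.5882 ✗
  …
  (5.5, 2.5, 75°): r_1=2.5882, r_2=2.8868, r_3=0.5774, r_4=4.6587 — all match ✓
Only this pose fits every beam.

(x, y, θ) = (5.5, 2.5, 75°)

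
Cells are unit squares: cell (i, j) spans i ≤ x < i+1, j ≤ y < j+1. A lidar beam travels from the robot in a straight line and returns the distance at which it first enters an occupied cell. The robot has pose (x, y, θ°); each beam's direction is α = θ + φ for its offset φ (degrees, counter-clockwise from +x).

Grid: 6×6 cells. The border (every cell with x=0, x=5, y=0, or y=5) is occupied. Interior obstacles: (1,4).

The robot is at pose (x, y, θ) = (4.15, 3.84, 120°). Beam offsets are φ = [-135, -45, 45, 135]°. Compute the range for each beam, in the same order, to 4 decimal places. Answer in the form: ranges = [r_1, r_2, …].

ranges = [0.8800, 1.2009, 2.2258, 2.9402]

beam 1: φ=-135°, α=345°
  direction (0.9659, -0.2588); cell (4,3); t to first gridline: x 0.8800, y 3.2455 (then +1.0353 / +3.8637)
    (5,3) via x @ 0.8800  # hit
  → r_1 = 0.8800
beam 2: φ=-45°, α=75°
  direction (0.2588, 0.9659); cell (4,3); t to first gridline: x 3.2841, y 0.1656 (then +3.8637 / +1.0353)
    (4,4) via y @ 0.1656
    (4,5) via y @ 1.2009  # hit
  → r_2 = 1.2009
beam 3: φ=45°, α=165°
  direction (-0.9659, 0.2588); cell (4,3); t to first gridline: x 0.1553, y 0.6182 (then +1.0353 / +3.8637)
    (3,3) via x @ 0.1553
    (3,4) via y @ 0.6182
    (2,4) via x @ 1.1906
    (1,4) via x @ 2.2258  # hit
  → r_3 = 2.2258
beam 4: φ=135°, α=255°
  direction (-0.2588, -0.9659); cell (4,3); t to first gridline: x 0.5796, y 0.8696 (then +3.8637 / +1.0353)
    (3,3) via x @ 0.5796
    (3,2) via y @ 0.8696
    (3,1) via y @ 1.9049
    (3,0) via y @ 2.9402  # hit
  → r_4 = 2.9402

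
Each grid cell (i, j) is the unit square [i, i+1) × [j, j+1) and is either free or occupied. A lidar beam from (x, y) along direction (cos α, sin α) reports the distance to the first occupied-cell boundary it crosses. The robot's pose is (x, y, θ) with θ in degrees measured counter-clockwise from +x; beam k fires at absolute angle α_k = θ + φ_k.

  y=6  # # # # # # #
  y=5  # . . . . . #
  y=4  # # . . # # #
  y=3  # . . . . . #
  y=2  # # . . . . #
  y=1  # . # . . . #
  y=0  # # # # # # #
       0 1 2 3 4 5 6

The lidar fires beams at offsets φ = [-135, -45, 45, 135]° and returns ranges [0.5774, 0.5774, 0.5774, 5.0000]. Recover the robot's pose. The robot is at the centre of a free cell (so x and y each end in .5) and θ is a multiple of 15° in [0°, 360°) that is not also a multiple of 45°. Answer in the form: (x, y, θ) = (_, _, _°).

(x, y, θ) = (1.5, 3.5, 195°)

Candidates: 20 free-cell centres × 16 headings = 320 poses. Raycast each; keep the one whose scan matches to 4 dp.
  (4.5, 3.5, 120°): beam 1 = 1.5529 ≠ 0.5774 ✗
  (4.5, 2.5, 330°): beam 1 = 1.9319 ≠ 0.5774 ✗
  (3.5, 5.5, 255°): beam 2 = 1.7321 ≠ 0.5774 ✗
  (2.5, 2.5, 150°): beam 1 = 3.6235 ≠ 0.5774 ✗
  …
  (1.5, 3.5, 195°): r_1=0.5774, r_2=0.5774, r_3=0.5774, r_4=5.0000 — all match ✓
Only this pose fits every beam.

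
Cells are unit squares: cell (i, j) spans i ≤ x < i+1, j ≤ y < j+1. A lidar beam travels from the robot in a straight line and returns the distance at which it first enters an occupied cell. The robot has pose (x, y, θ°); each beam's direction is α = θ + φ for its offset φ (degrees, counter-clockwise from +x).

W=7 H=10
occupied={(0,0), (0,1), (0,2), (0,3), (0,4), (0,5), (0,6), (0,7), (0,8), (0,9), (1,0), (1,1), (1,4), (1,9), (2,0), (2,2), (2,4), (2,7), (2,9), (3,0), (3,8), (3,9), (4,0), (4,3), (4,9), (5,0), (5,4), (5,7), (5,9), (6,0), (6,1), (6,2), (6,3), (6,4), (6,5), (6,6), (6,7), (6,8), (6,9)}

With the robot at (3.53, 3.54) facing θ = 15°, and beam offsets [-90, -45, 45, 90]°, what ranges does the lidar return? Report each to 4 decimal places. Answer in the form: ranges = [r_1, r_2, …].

ranges = [2.6296, 0.5427, 3.9953, 3.5821]

beam 1: φ=-90°, α=285°
  direction (0.2588, -0.9659); cell (3,3); t to first gridline: x 1.8159, y 0.5590 (then +3.8637 / +1.0353)
    (3,2) via y @ 0.5590
    (3,1) via y @ 1.5943
    (4,1) via x @ 1.8159
    (4,0) via y @ 2.6296  # hit
  → r_1 = 2.6296
beam 2: φ=-45°, α=330°
  direction (0.8660, -0.5000); cell (3,3); t to first gridline: x 0.5427, y 1.0800 (then +1.1547 / +2.0000)
    (4,3) via x @ 0.5427  # hit
  → r_2 = 0.5427
beam 3: φ=45°, α=60°
  direction (0.5000, 0.8660); cell (3,3); t to first gridline: x 0.9400, y 0.5312 (then +2.0000 / +1.1547)
    (3,4) via y @ 0.5312
    (4,4) via x @ 0.9400
    (4,5) via y @ 1.6859
    (4,6) via y @ 2.8406
    (5,6) via x @ 2.9400
    (5,7) via y @ 3.9953  # hit
  → r_3 = 3.9953
beam 4: φ=90°, α=105°
  direction (-0.2588, 0.9659); cell (3,3); t to first gridline: x 2.0478, y 0.4762 (then +3.8637 / +1.0353)
    (3,4) via y @ 0.4762
    (3,5) via y @ 1.5115
    (2,5) via x @ 2.0478
    (2,6) via y @ 2.5468
    (2,7) via y @ 3.5821  # hit
  → r_4 = 3.5821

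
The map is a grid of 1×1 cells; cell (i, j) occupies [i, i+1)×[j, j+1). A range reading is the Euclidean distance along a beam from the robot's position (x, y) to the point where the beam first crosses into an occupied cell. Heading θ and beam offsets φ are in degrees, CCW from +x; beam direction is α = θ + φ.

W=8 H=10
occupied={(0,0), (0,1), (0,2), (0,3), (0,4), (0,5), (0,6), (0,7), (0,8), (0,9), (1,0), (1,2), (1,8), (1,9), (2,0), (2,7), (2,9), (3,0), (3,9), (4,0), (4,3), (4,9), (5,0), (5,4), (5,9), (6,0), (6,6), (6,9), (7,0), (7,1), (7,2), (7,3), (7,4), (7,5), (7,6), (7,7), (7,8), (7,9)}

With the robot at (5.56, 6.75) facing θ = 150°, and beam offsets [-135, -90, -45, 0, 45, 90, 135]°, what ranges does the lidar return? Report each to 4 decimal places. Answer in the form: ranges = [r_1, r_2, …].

ranges = [0.4555, 2.5981, 2.3294, 4.1107, 4.7209, 6.6395, 5.5637]

beam 1: φ=-135°, α=15°
  dir = (cos 15°, sin 15°) = (0.9659, 0.2588); from cell (5,6)
  next x-line at t=0.4555, next y-line at t=0.9659; Δt_x=1.0353, Δt_y=3.8637
    x: enter (6,6) at t=0.4555 ← occupied
  → r_1 = 0.4555
beam 2: φ=-90°, α=60°
  dir = (cos 60°, sin 60°) = (0.5000, 0.8660); from cell (5,6)
  next x-line at t=0.8800, next y-line at t=0.2887; Δt_x=2.0000, Δt_y=1.1547
    y: enter (5,7) at t=0.2887
    x: enter (6,7) at t=0.8800
    y: enter (6,8) at t=1.4434
    y: enter (6,9) at t=2.5981 ← occupied
  → r_2 = 2.5981
beam 3: φ=-45°, α=105°
  dir = (cos 105°, sin 105°) = (-0.2588, 0.9659); from cell (5,6)
  next x-line at t=2.1637, next y-line at t=0.2588; Δt_x=3.8637, Δt_y=1.0353
    y: enter (5,7) at t=0.2588
    y: enter (5,8) at t=1.2941
    x: enter (4,8) at t=2.1637
    y: enter (4,9) at t=2.3294 ← occupied
  → r_3 = 2.3294
beam 4: φ=0°, α=150°
  dir = (cos 150°, sin 150°) = (-0.8660, 0.5000); from cell (5,6)
  next x-line at t=0.6466, next y-line at t=0.5000; Δt_x=1.1547, Δt_y=2.0000
    y: enter (5,7) at t=0.5000
    x: enter (4,7) at t=0.6466
    x: enter (3,7) at t=1.8013
    y: enter (3,8) at t=2.5000
    x: enter (2,8) at t=2.9560
    x: enter (1,8) at t=4.1107 ← occupied
  → r_4 = 4.1107
beam 5: φ=45°, α=195°
  dir = (cos 195°, sin 195°) = (-0.9659, -0.2588); from cell (5,6)
  next x-line at t=0.5798, next y-line at t=2.8978; Δt_x=1.0353, Δt_y=3.8637
    x: enter (4,6) at t=0.5798
    x: enter (3,6) at t=1.6150
    x: enter (2,6) at t=2.6503
    y: enter (2,5) at t=2.8978
    x: enter (1,5) at t=3.6856
    x: enter (0,5) at t=4.7209 ← occupied
  → r_5 = 4.7209
beam 6: φ=90°, α=240°
  dir = (cos 240°, sin 240°) = (-0.5000, -0.8660); from cell (5,6)
  next x-line at t=1.1200, next y-line at t=0.8660; Δt_x=2.0000, Δt_y=1.1547
    y: enter (5,5) at t=0.8660
    x: enter (4,5) at t=1.1200
    y: enter (4,4) at t=2.0207
    x: enter (3,4) at t=3.1200
    y: enter (3,3) at t=3.1754
    y: enter (3,2) at t=4.3301
    x: enter (2,2) at t=5.1200
    y: enter (2,1) at t=5.4848
    y: enter (2,0) at t=6.6395 ← occupied
  → r_6 = 6.6395
beam 7: φ=135°, α=285°
  dir = (cos 285°, sin 285°) = (0.2588, -0.9659); from cell (5,6)
  next x-line at t=1.7000, next y-line at t=0.7765; Δt_x=3.8637, Δt_y=1.0353
    y: enter (5,5) at t=0.7765
    x: enter (6,5) at t=1.7000
    y: enter (6,4) at t=1.8117
    y: enter (6,3) at t=2.8470
    y: enter (6,2) at t=3.8823
    y: enter (6,1) at t=4.9176
    x: enter (7,1) at t=5.5637 ← occupied
  → r_7 = 5.5637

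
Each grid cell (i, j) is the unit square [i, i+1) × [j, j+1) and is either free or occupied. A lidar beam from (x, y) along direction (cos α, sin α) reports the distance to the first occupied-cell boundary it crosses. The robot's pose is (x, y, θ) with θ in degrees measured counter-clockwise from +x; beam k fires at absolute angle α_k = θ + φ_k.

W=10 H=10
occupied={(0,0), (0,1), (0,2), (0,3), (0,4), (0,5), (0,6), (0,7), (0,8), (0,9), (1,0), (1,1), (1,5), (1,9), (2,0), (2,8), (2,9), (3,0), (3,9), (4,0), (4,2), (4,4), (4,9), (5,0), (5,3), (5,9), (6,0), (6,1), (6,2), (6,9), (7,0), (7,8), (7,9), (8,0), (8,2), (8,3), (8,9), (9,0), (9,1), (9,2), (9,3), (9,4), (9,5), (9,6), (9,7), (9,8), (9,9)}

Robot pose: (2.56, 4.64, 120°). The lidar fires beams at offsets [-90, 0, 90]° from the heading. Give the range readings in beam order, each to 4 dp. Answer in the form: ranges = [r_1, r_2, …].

beam 1: φ=-90°, α=30°
  cosα=0.8660 sinα=0.5000 | (2,4) | tMaxX 0.5081 tMaxY 0.7200 | tΔX 1.1547 tΔY 2.0000
    t=0.5081 [x] (3,4)
    t=0.7200 [y] (3,5)
    t=1.6628 [x] (4,5)
    t=2.7200 [y] (4,6)
    t=2.8175 [x] (5,6)
    t=3.9722 [x] (6,6)
    t=4.7200 [y] (6,7)
    t=5.1269 [x] (7,7)
    t=6.2816 [x] (8,7)
    t=6.7200 [y] (8,8)
    t=7.4363 [x] (9,8) — stop
  → r_1 = 7.4363
beam 2: φ=0°, α=120°
  cosα=-0.5000 sinα=0.8660 | (2,4) | tMaxX 1.1200 tMaxY 0.4157 | tΔX 2.0000 tΔY 1.1547
    t=0.4157 [y] (2,5)
    t=1.1200 [x] (1,5) — stop
  → r_2 = 1.1200
beam 3: φ=90°, α=210°
  cosα=-0.8660 sinα=-0.5000 | (2,4) | tMaxX 0.6466 tMaxY 1.2800 | tΔX 1.1547 tΔY 2.0000
    t=0.6466 [x] (1,4)
    t=1.2800 [y] (1,3)
    t=1.8013 [x] (0,3) — stop
  → r_3 = 1.8013

ranges = [7.4363, 1.1200, 1.8013]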